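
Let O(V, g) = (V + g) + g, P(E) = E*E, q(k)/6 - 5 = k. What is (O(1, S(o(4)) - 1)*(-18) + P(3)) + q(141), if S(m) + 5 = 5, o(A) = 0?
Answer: 903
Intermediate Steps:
q(k) = 30 + 6*k
S(m) = 0 (S(m) = -5 + 5 = 0)
P(E) = E²
O(V, g) = V + 2*g
(O(1, S(o(4)) - 1)*(-18) + P(3)) + q(141) = ((1 + 2*(0 - 1))*(-18) + 3²) + (30 + 6*141) = ((1 + 2*(-1))*(-18) + 9) + (30 + 846) = ((1 - 2)*(-18) + 9) + 876 = (-1*(-18) + 9) + 876 = (18 + 9) + 876 = 27 + 876 = 903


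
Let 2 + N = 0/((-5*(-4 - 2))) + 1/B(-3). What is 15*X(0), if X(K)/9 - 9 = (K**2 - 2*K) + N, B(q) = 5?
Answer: 972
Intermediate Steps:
N = -9/5 (N = -2 + (0/((-5*(-4 - 2))) + 1/5) = -2 + (0/((-5*(-6))) + 1*(1/5)) = -2 + (0/30 + 1/5) = -2 + (0*(1/30) + 1/5) = -2 + (0 + 1/5) = -2 + 1/5 = -9/5 ≈ -1.8000)
X(K) = 324/5 - 18*K + 9*K**2 (X(K) = 81 + 9*((K**2 - 2*K) - 9/5) = 81 + 9*(-9/5 + K**2 - 2*K) = 81 + (-81/5 - 18*K + 9*K**2) = 324/5 - 18*K + 9*K**2)
15*X(0) = 15*(324/5 - 18*0 + 9*0**2) = 15*(324/5 + 0 + 9*0) = 15*(324/5 + 0 + 0) = 15*(324/5) = 972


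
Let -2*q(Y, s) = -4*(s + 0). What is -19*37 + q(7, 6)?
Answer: -691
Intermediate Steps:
q(Y, s) = 2*s (q(Y, s) = -(-2)*(s + 0) = -(-2)*s = 2*s)
-19*37 + q(7, 6) = -19*37 + 2*6 = -703 + 12 = -691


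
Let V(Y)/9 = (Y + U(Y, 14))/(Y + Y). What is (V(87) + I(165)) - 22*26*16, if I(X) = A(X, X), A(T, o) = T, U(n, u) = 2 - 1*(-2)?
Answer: -520973/58 ≈ -8982.3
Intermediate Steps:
U(n, u) = 4 (U(n, u) = 2 + 2 = 4)
V(Y) = 9*(4 + Y)/(2*Y) (V(Y) = 9*((Y + 4)/(Y + Y)) = 9*((4 + Y)/((2*Y))) = 9*((4 + Y)*(1/(2*Y))) = 9*((4 + Y)/(2*Y)) = 9*(4 + Y)/(2*Y))
I(X) = X
(V(87) + I(165)) - 22*26*16 = ((9/2 + 18/87) + 165) - 22*26*16 = ((9/2 + 18*(1/87)) + 165) - 572*16 = ((9/2 + 6/29) + 165) - 9152 = (273/58 + 165) - 9152 = 9843/58 - 9152 = -520973/58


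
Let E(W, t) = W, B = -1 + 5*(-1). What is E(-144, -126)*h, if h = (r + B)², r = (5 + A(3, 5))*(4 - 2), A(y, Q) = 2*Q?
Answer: -82944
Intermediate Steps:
B = -6 (B = -1 - 5 = -6)
r = 30 (r = (5 + 2*5)*(4 - 2) = (5 + 10)*2 = 15*2 = 30)
h = 576 (h = (30 - 6)² = 24² = 576)
E(-144, -126)*h = -144*576 = -82944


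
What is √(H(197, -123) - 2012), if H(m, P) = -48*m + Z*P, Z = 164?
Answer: 2*I*√7910 ≈ 177.88*I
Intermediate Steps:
H(m, P) = -48*m + 164*P
√(H(197, -123) - 2012) = √((-48*197 + 164*(-123)) - 2012) = √((-9456 - 20172) - 2012) = √(-29628 - 2012) = √(-31640) = 2*I*√7910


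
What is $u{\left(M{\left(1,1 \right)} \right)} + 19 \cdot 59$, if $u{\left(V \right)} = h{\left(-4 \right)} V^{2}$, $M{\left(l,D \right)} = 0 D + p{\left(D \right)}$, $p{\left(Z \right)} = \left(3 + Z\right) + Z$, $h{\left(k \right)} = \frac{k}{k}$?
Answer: $1146$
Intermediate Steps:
$h{\left(k \right)} = 1$
$p{\left(Z \right)} = 3 + 2 Z$
$M{\left(l,D \right)} = 3 + 2 D$ ($M{\left(l,D \right)} = 0 D + \left(3 + 2 D\right) = 0 + \left(3 + 2 D\right) = 3 + 2 D$)
$u{\left(V \right)} = V^{2}$ ($u{\left(V \right)} = 1 V^{2} = V^{2}$)
$u{\left(M{\left(1,1 \right)} \right)} + 19 \cdot 59 = \left(3 + 2 \cdot 1\right)^{2} + 19 \cdot 59 = \left(3 + 2\right)^{2} + 1121 = 5^{2} + 1121 = 25 + 1121 = 1146$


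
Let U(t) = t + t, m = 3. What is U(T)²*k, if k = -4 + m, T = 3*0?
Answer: 0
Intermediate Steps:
T = 0
U(t) = 2*t
k = -1 (k = -4 + 3 = -1)
U(T)²*k = (2*0)²*(-1) = 0²*(-1) = 0*(-1) = 0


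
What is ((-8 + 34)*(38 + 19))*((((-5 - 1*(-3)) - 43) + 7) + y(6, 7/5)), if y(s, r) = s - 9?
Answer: -60762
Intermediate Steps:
y(s, r) = -9 + s
((-8 + 34)*(38 + 19))*((((-5 - 1*(-3)) - 43) + 7) + y(6, 7/5)) = ((-8 + 34)*(38 + 19))*((((-5 - 1*(-3)) - 43) + 7) + (-9 + 6)) = (26*57)*((((-5 + 3) - 43) + 7) - 3) = 1482*(((-2 - 43) + 7) - 3) = 1482*((-45 + 7) - 3) = 1482*(-38 - 3) = 1482*(-41) = -60762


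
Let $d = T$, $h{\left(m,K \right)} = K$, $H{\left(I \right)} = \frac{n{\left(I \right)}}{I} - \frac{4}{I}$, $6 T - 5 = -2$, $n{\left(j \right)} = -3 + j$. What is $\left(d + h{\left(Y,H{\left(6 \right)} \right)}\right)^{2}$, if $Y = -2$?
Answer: $\frac{1}{9} \approx 0.11111$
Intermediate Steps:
$T = \frac{1}{2}$ ($T = \frac{5}{6} + \frac{1}{6} \left(-2\right) = \frac{5}{6} - \frac{1}{3} = \frac{1}{2} \approx 0.5$)
$H{\left(I \right)} = - \frac{4}{I} + \frac{-3 + I}{I}$ ($H{\left(I \right)} = \frac{-3 + I}{I} - \frac{4}{I} = - \frac{4}{I} + \frac{-3 + I}{I}$)
$d = \frac{1}{2} \approx 0.5$
$\left(d + h{\left(Y,H{\left(6 \right)} \right)}\right)^{2} = \left(\frac{1}{2} + \frac{-7 + 6}{6}\right)^{2} = \left(\frac{1}{2} + \frac{1}{6} \left(-1\right)\right)^{2} = \left(\frac{1}{2} - \frac{1}{6}\right)^{2} = \left(\frac{1}{3}\right)^{2} = \frac{1}{9}$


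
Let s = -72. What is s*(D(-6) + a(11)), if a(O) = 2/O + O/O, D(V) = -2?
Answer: 648/11 ≈ 58.909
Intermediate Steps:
a(O) = 1 + 2/O (a(O) = 2/O + 1 = 1 + 2/O)
s*(D(-6) + a(11)) = -72*(-2 + (2 + 11)/11) = -72*(-2 + (1/11)*13) = -72*(-2 + 13/11) = -72*(-9/11) = 648/11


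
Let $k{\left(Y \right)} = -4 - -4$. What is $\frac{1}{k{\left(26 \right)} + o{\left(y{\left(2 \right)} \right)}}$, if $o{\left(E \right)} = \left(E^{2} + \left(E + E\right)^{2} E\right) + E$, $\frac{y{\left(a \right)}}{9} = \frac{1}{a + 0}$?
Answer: $\frac{4}{1557} \approx 0.002569$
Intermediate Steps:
$k{\left(Y \right)} = 0$ ($k{\left(Y \right)} = -4 + 4 = 0$)
$y{\left(a \right)} = \frac{9}{a}$ ($y{\left(a \right)} = \frac{9}{a + 0} = \frac{9}{a}$)
$o{\left(E \right)} = E + E^{2} + 4 E^{3}$ ($o{\left(E \right)} = \left(E^{2} + \left(2 E\right)^{2} E\right) + E = \left(E^{2} + 4 E^{2} E\right) + E = \left(E^{2} + 4 E^{3}\right) + E = E + E^{2} + 4 E^{3}$)
$\frac{1}{k{\left(26 \right)} + o{\left(y{\left(2 \right)} \right)}} = \frac{1}{0 + \frac{9}{2} \left(1 + \frac{9}{2} + 4 \left(\frac{9}{2}\right)^{2}\right)} = \frac{1}{0 + 9 \cdot \frac{1}{2} \left(1 + 9 \cdot \frac{1}{2} + 4 \left(9 \cdot \frac{1}{2}\right)^{2}\right)} = \frac{1}{0 + \frac{9 \left(1 + \frac{9}{2} + 4 \left(\frac{9}{2}\right)^{2}\right)}{2}} = \frac{1}{0 + \frac{9 \left(1 + \frac{9}{2} + 4 \cdot \frac{81}{4}\right)}{2}} = \frac{1}{0 + \frac{9 \left(1 + \frac{9}{2} + 81\right)}{2}} = \frac{1}{0 + \frac{9}{2} \cdot \frac{173}{2}} = \frac{1}{0 + \frac{1557}{4}} = \frac{1}{\frac{1557}{4}} = \frac{4}{1557}$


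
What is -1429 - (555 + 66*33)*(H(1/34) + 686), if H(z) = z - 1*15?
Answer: -62401981/34 ≈ -1.8354e+6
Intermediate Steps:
H(z) = -15 + z (H(z) = z - 15 = -15 + z)
-1429 - (555 + 66*33)*(H(1/34) + 686) = -1429 - (555 + 66*33)*((-15 + 1/34) + 686) = -1429 - (555 + 2178)*((-15 + 1/34) + 686) = -1429 - 2733*(-509/34 + 686) = -1429 - 2733*22815/34 = -1429 - 1*62353395/34 = -1429 - 62353395/34 = -62401981/34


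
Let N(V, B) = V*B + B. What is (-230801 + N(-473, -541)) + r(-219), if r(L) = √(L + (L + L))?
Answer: 24551 + 3*I*√73 ≈ 24551.0 + 25.632*I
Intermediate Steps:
r(L) = √3*√L (r(L) = √(L + 2*L) = √(3*L) = √3*√L)
N(V, B) = B + B*V (N(V, B) = B*V + B = B + B*V)
(-230801 + N(-473, -541)) + r(-219) = (-230801 - 541*(1 - 473)) + √3*√(-219) = (-230801 - 541*(-472)) + √3*(I*√219) = (-230801 + 255352) + 3*I*√73 = 24551 + 3*I*√73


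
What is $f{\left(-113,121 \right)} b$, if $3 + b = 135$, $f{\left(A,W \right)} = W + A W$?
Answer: $-1788864$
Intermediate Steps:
$b = 132$ ($b = -3 + 135 = 132$)
$f{\left(-113,121 \right)} b = 121 \left(1 - 113\right) 132 = 121 \left(-112\right) 132 = \left(-13552\right) 132 = -1788864$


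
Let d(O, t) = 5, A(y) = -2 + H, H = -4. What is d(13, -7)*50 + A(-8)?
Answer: 244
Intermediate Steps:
A(y) = -6 (A(y) = -2 - 4 = -6)
d(13, -7)*50 + A(-8) = 5*50 - 6 = 250 - 6 = 244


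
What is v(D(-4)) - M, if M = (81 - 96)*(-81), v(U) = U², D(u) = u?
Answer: -1199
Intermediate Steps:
M = 1215 (M = -15*(-81) = 1215)
v(D(-4)) - M = (-4)² - 1*1215 = 16 - 1215 = -1199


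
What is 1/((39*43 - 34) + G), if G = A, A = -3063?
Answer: -1/1420 ≈ -0.00070423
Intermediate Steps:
G = -3063
1/((39*43 - 34) + G) = 1/((39*43 - 34) - 3063) = 1/((1677 - 34) - 3063) = 1/(1643 - 3063) = 1/(-1420) = -1/1420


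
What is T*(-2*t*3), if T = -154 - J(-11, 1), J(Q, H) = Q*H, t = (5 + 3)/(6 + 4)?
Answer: 3432/5 ≈ 686.40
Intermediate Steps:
t = ⅘ (t = 8/10 = 8*(⅒) = ⅘ ≈ 0.80000)
J(Q, H) = H*Q
T = -143 (T = -154 - (-11) = -154 - 1*(-11) = -154 + 11 = -143)
T*(-2*t*3) = -143*(-2*⅘)*3 = -(-1144)*3/5 = -143*(-24/5) = 3432/5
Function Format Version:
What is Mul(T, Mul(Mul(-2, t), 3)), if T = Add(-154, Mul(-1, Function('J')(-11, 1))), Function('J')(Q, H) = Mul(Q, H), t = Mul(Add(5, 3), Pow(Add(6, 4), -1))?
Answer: Rational(3432, 5) ≈ 686.40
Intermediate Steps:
t = Rational(4, 5) (t = Mul(8, Pow(10, -1)) = Mul(8, Rational(1, 10)) = Rational(4, 5) ≈ 0.80000)
Function('J')(Q, H) = Mul(H, Q)
T = -143 (T = Add(-154, Mul(-1, Mul(1, -11))) = Add(-154, Mul(-1, -11)) = Add(-154, 11) = -143)
Mul(T, Mul(Mul(-2, t), 3)) = Mul(-143, Mul(Mul(-2, Rational(4, 5)), 3)) = Mul(-143, Mul(Rational(-8, 5), 3)) = Mul(-143, Rational(-24, 5)) = Rational(3432, 5)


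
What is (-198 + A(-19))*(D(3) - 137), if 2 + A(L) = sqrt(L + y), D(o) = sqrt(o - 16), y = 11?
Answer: 2*(100 - I*sqrt(2))*(137 - I*sqrt(13)) ≈ 27390.0 - 1108.6*I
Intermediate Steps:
D(o) = sqrt(-16 + o)
A(L) = -2 + sqrt(11 + L) (A(L) = -2 + sqrt(L + 11) = -2 + sqrt(11 + L))
(-198 + A(-19))*(D(3) - 137) = (-198 + (-2 + sqrt(11 - 19)))*(sqrt(-16 + 3) - 137) = (-198 + (-2 + sqrt(-8)))*(sqrt(-13) - 137) = (-198 + (-2 + 2*I*sqrt(2)))*(I*sqrt(13) - 137) = (-200 + 2*I*sqrt(2))*(-137 + I*sqrt(13))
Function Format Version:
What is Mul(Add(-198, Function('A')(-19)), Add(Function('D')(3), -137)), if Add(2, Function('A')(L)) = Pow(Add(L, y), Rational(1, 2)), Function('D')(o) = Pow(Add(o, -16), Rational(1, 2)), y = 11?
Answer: Mul(2, Add(100, Mul(-1, I, Pow(2, Rational(1, 2)))), Add(137, Mul(-1, I, Pow(13, Rational(1, 2))))) ≈ Add(27390., Mul(-1108.6, I))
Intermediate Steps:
Function('D')(o) = Pow(Add(-16, o), Rational(1, 2))
Function('A')(L) = Add(-2, Pow(Add(11, L), Rational(1, 2))) (Function('A')(L) = Add(-2, Pow(Add(L, 11), Rational(1, 2))) = Add(-2, Pow(Add(11, L), Rational(1, 2))))
Mul(Add(-198, Function('A')(-19)), Add(Function('D')(3), -137)) = Mul(Add(-198, Add(-2, Pow(Add(11, -19), Rational(1, 2)))), Add(Pow(Add(-16, 3), Rational(1, 2)), -137)) = Mul(Add(-198, Add(-2, Pow(-8, Rational(1, 2)))), Add(Pow(-13, Rational(1, 2)), -137)) = Mul(Add(-198, Add(-2, Mul(2, I, Pow(2, Rational(1, 2))))), Add(Mul(I, Pow(13, Rational(1, 2))), -137)) = Mul(Add(-200, Mul(2, I, Pow(2, Rational(1, 2)))), Add(-137, Mul(I, Pow(13, Rational(1, 2)))))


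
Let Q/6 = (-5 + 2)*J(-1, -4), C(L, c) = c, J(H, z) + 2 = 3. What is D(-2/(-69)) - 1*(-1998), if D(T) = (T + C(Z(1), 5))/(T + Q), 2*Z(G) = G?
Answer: 2477173/1240 ≈ 1997.7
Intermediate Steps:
Z(G) = G/2
J(H, z) = 1 (J(H, z) = -2 + 3 = 1)
Q = -18 (Q = 6*((-5 + 2)*1) = 6*(-3*1) = 6*(-3) = -18)
D(T) = (5 + T)/(-18 + T) (D(T) = (T + 5)/(T - 18) = (5 + T)/(-18 + T))
D(-2/(-69)) - 1*(-1998) = (5 - 2/(-69))/(-18 - 2/(-69)) - 1*(-1998) = (5 - 2*(-1/69))/(-18 - 2*(-1/69)) + 1998 = (5 + 2/69)/(-18 + 2/69) + 1998 = (347/69)/(-1240/69) + 1998 = -69/1240*347/69 + 1998 = -347/1240 + 1998 = 2477173/1240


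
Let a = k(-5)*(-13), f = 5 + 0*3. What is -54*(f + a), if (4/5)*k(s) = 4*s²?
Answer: 87480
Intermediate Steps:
k(s) = 5*s² (k(s) = 5*(4*s²)/4 = 5*s²)
f = 5 (f = 5 + 0 = 5)
a = -1625 (a = (5*(-5)²)*(-13) = (5*25)*(-13) = 125*(-13) = -1625)
-54*(f + a) = -54*(5 - 1625) = -54*(-1620) = 87480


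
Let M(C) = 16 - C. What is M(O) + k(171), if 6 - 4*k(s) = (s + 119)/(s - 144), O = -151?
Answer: 4477/27 ≈ 165.81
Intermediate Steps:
k(s) = 3/2 - (119 + s)/(4*(-144 + s)) (k(s) = 3/2 - (s + 119)/(4*(s - 144)) = 3/2 - (119 + s)/(4*(-144 + s)))
M(O) + k(171) = (16 - 1*(-151)) + (-983 + 5*171)/(4*(-144 + 171)) = (16 + 151) + (1/4)*(-983 + 855)/27 = 167 + (1/4)*(1/27)*(-128) = 167 - 32/27 = 4477/27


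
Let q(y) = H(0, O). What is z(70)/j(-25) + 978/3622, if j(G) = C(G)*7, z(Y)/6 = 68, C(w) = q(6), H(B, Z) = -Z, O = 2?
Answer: -366021/12677 ≈ -28.873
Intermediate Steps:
q(y) = -2 (q(y) = -1*2 = -2)
C(w) = -2
z(Y) = 408 (z(Y) = 6*68 = 408)
j(G) = -14 (j(G) = -2*7 = -14)
z(70)/j(-25) + 978/3622 = 408/(-14) + 978/3622 = 408*(-1/14) + 978*(1/3622) = -204/7 + 489/1811 = -366021/12677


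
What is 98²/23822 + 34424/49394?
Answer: 323607126/294165967 ≈ 1.1001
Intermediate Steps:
98²/23822 + 34424/49394 = 9604*(1/23822) + 34424*(1/49394) = 4802/11911 + 17212/24697 = 323607126/294165967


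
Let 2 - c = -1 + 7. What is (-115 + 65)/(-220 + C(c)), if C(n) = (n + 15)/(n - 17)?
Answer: 1050/4631 ≈ 0.22673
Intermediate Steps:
c = -4 (c = 2 - (-1 + 7) = 2 - 1*6 = 2 - 6 = -4)
C(n) = (15 + n)/(-17 + n)
(-115 + 65)/(-220 + C(c)) = (-115 + 65)/(-220 + (15 - 4)/(-17 - 4)) = -50/(-220 + 11/(-21)) = -50/(-220 - 1/21*11) = -50/(-220 - 11/21) = -50/(-4631/21) = -50*(-21/4631) = 1050/4631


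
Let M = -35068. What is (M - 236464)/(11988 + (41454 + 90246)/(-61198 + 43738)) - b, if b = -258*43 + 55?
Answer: 38406393395/3486313 ≈ 11016.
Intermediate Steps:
b = -11039 (b = -11094 + 55 = -11039)
(M - 236464)/(11988 + (41454 + 90246)/(-61198 + 43738)) - b = (-35068 - 236464)/(11988 + (41454 + 90246)/(-61198 + 43738)) - 1*(-11039) = -271532/(11988 + 131700/(-17460)) + 11039 = -271532/(11988 + 131700*(-1/17460)) + 11039 = -271532/(11988 - 2195/291) + 11039 = -271532/3486313/291 + 11039 = -271532*291/3486313 + 11039 = -79015812/3486313 + 11039 = 38406393395/3486313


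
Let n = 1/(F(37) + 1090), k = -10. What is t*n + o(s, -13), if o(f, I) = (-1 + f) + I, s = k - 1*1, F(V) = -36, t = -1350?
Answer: -13850/527 ≈ -26.281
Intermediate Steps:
s = -11 (s = -10 - 1*1 = -10 - 1 = -11)
o(f, I) = -1 + I + f
n = 1/1054 (n = 1/(-36 + 1090) = 1/1054 ≈ 0.00094877)
t*n + o(s, -13) = -1350*1/1054 + (-1 - 13 - 11) = -675/527 - 25 = -13850/527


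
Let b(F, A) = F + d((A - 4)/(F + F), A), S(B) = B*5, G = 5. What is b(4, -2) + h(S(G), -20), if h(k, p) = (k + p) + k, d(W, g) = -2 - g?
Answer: 34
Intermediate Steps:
S(B) = 5*B
b(F, A) = -2 + F - A (b(F, A) = F + (-2 - A) = -2 + F - A)
h(k, p) = p + 2*k
b(4, -2) + h(S(G), -20) = (-2 + 4 - 1*(-2)) + (-20 + 2*(5*5)) = (-2 + 4 + 2) + (-20 + 2*25) = 4 + (-20 + 50) = 4 + 30 = 34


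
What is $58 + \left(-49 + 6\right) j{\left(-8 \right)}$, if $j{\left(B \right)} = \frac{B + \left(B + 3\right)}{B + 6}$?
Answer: $- \frac{443}{2} \approx -221.5$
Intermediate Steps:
$j{\left(B \right)} = \frac{3 + 2 B}{6 + B}$ ($j{\left(B \right)} = \frac{B + \left(3 + B\right)}{6 + B} = \frac{3 + 2 B}{6 + B}$)
$58 + \left(-49 + 6\right) j{\left(-8 \right)} = 58 + \left(-49 + 6\right) \frac{3 + 2 \left(-8\right)}{6 - 8} = 58 - 43 \frac{3 - 16}{-2} = 58 - 43 \left(\left(- \frac{1}{2}\right) \left(-13\right)\right) = 58 - \frac{559}{2} = - \frac{443}{2}$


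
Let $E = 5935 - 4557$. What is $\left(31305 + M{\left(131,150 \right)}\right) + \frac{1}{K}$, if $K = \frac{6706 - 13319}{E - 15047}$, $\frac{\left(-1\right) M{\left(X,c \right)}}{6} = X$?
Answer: $\frac{201835816}{6613} \approx 30521.0$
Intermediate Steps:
$E = 1378$
$M{\left(X,c \right)} = - 6 X$
$K = \frac{6613}{13669}$ ($K = \frac{6706 - 13319}{1378 - 15047} = - \frac{6613}{-13669} = \left(-6613\right) \left(- \frac{1}{13669}\right) = \frac{6613}{13669} \approx 0.4838$)
$\left(31305 + M{\left(131,150 \right)}\right) + \frac{1}{K} = \left(31305 - 786\right) + \frac{1}{\frac{6613}{13669}} = \left(31305 - 786\right) + \frac{13669}{6613} = 30519 + \frac{13669}{6613} = \frac{201835816}{6613}$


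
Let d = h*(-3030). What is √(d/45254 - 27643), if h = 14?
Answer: I*√116968382377/2057 ≈ 166.26*I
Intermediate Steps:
d = -42420 (d = 14*(-3030) = -42420)
√(d/45254 - 27643) = √(-42420/45254 - 27643) = √(-42420*1/45254 - 27643) = √(-21210/22627 - 27643) = √(-625499371/22627) = I*√116968382377/2057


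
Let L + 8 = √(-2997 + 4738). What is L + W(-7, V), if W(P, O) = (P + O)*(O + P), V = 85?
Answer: 6076 + √1741 ≈ 6117.7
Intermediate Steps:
W(P, O) = (O + P)² (W(P, O) = (O + P)*(O + P) = (O + P)²)
L = -8 + √1741 (L = -8 + √(-2997 + 4738) = -8 + √1741 ≈ 33.725)
L + W(-7, V) = (-8 + √1741) + (85 - 7)² = (-8 + √1741) + 78² = (-8 + √1741) + 6084 = 6076 + √1741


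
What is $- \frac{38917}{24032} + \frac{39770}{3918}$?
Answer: $\frac{401637917}{47078688} \approx 8.5312$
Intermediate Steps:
$- \frac{38917}{24032} + \frac{39770}{3918} = \left(-38917\right) \frac{1}{24032} + 39770 \cdot \frac{1}{3918} = - \frac{38917}{24032} + \frac{19885}{1959} = \frac{401637917}{47078688}$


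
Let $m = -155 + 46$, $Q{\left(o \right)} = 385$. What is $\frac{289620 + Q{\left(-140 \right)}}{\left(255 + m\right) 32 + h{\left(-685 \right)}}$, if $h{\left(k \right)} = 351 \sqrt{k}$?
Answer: $\frac{1354903360}{106220269} - \frac{101791755 i \sqrt{685}}{106220269} \approx 12.756 - 25.081 i$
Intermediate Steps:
$m = -109$
$\frac{289620 + Q{\left(-140 \right)}}{\left(255 + m\right) 32 + h{\left(-685 \right)}} = \frac{289620 + 385}{\left(255 - 109\right) 32 + 351 \sqrt{-685}} = \frac{290005}{146 \cdot 32 + 351 i \sqrt{685}} = \frac{290005}{4672 + 351 i \sqrt{685}}$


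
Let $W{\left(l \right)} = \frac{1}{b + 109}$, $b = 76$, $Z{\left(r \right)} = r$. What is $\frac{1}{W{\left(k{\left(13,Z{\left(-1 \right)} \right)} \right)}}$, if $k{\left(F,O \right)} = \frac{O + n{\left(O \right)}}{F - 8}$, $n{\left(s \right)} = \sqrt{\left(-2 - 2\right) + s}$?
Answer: $185$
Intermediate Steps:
$n{\left(s \right)} = \sqrt{-4 + s}$ ($n{\left(s \right)} = \sqrt{\left(-2 - 2\right) + s} = \sqrt{-4 + s}$)
$k{\left(F,O \right)} = \frac{O + \sqrt{-4 + O}}{-8 + F}$ ($k{\left(F,O \right)} = \frac{O + \sqrt{-4 + O}}{F - 8} = \frac{O + \sqrt{-4 + O}}{-8 + F}$)
$W{\left(l \right)} = \frac{1}{185}$ ($W{\left(l \right)} = \frac{1}{76 + 109} = \frac{1}{185}$)
$\frac{1}{W{\left(k{\left(13,Z{\left(-1 \right)} \right)} \right)}} = \frac{1}{\frac{1}{185}} = 185$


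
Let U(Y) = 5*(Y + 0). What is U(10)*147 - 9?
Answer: 7341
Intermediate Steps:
U(Y) = 5*Y
U(10)*147 - 9 = (5*10)*147 - 9 = 50*147 - 9 = 7350 - 9 = 7341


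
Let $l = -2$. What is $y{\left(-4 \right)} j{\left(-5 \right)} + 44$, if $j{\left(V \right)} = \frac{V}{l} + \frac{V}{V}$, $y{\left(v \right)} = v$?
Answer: $30$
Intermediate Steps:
$j{\left(V \right)} = 1 - \frac{V}{2}$ ($j{\left(V \right)} = \frac{V}{-2} + \frac{V}{V} = V \left(- \frac{1}{2}\right) + 1 = - \frac{V}{2} + 1 = 1 - \frac{V}{2}$)
$y{\left(-4 \right)} j{\left(-5 \right)} + 44 = - 4 \left(1 - - \frac{5}{2}\right) + 44 = - 4 \left(1 + \frac{5}{2}\right) + 44 = \left(-4\right) \frac{7}{2} + 44 = -14 + 44 = 30$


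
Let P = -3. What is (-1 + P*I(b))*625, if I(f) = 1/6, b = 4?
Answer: -1875/2 ≈ -937.50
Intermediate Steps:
I(f) = 1/6 (I(f) = 1*(1/6) = 1/6)
(-1 + P*I(b))*625 = (-1 - 3*1/6)*625 = (-1 - 1/2)*625 = -3/2*625 = -1875/2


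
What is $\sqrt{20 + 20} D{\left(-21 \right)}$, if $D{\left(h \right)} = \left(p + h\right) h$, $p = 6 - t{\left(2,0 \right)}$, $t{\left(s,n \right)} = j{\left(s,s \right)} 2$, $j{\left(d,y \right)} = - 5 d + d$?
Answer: $- 42 \sqrt{10} \approx -132.82$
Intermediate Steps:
$j{\left(d,y \right)} = - 4 d$
$t{\left(s,n \right)} = - 8 s$ ($t{\left(s,n \right)} = - 4 s 2 = - 8 s$)
$p = 22$ ($p = 6 - \left(-8\right) 2 = 6 - -16 = 6 + 16 = 22$)
$D{\left(h \right)} = h \left(22 + h\right)$ ($D{\left(h \right)} = \left(22 + h\right) h = h \left(22 + h\right)$)
$\sqrt{20 + 20} D{\left(-21 \right)} = \sqrt{20 + 20} \left(- 21 \left(22 - 21\right)\right) = \sqrt{40} \left(\left(-21\right) 1\right) = 2 \sqrt{10} \left(-21\right) = - 42 \sqrt{10}$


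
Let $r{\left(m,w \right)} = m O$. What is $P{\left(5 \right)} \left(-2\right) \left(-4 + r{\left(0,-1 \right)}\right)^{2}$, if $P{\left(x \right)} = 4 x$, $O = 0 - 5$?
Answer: $-640$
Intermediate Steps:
$O = -5$
$r{\left(m,w \right)} = - 5 m$ ($r{\left(m,w \right)} = m \left(-5\right) = - 5 m$)
$P{\left(5 \right)} \left(-2\right) \left(-4 + r{\left(0,-1 \right)}\right)^{2} = 4 \cdot 5 \left(-2\right) \left(-4 - 0\right)^{2} = 20 \left(-2\right) \left(-4 + 0\right)^{2} = - 40 \left(-4\right)^{2} = \left(-40\right) 16 = -640$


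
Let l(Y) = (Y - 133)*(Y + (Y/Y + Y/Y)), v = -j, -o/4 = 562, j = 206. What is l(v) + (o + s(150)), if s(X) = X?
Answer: 67058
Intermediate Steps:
o = -2248 (o = -4*562 = -2248)
v = -206 (v = -1*206 = -206)
l(Y) = (-133 + Y)*(2 + Y) (l(Y) = (-133 + Y)*(Y + (1 + 1)) = (-133 + Y)*(Y + 2) = (-133 + Y)*(2 + Y))
l(v) + (o + s(150)) = (-266 + (-206)² - 131*(-206)) + (-2248 + 150) = (-266 + 42436 + 26986) - 2098 = 69156 - 2098 = 67058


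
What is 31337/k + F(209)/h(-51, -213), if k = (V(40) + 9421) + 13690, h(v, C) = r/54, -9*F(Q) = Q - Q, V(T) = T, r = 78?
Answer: 31337/23151 ≈ 1.3536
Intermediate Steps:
F(Q) = 0 (F(Q) = -(Q - Q)/9 = -⅑*0 = 0)
h(v, C) = 13/9 (h(v, C) = 78/54 = 78*(1/54) = 13/9)
k = 23151 (k = (40 + 9421) + 13690 = 9461 + 13690 = 23151)
31337/k + F(209)/h(-51, -213) = 31337/23151 + 0/(13/9) = 31337*(1/23151) + 0*(9/13) = 31337/23151 + 0 = 31337/23151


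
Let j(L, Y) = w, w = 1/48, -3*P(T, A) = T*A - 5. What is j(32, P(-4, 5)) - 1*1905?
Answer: -91439/48 ≈ -1905.0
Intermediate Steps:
P(T, A) = 5/3 - A*T/3 (P(T, A) = -(T*A - 5)/3 = -(A*T - 5)/3 = -(-5 + A*T)/3 = 5/3 - A*T/3)
w = 1/48 ≈ 0.020833
j(L, Y) = 1/48
j(32, P(-4, 5)) - 1*1905 = 1/48 - 1*1905 = 1/48 - 1905 = -91439/48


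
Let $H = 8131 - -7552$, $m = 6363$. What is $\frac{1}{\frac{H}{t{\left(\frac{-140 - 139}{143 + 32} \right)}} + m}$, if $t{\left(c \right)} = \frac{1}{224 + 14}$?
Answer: $\frac{1}{3738917} \approx 2.6746 \cdot 10^{-7}$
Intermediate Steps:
$H = 15683$ ($H = 8131 + 7552 = 15683$)
$t{\left(c \right)} = \frac{1}{238}$
$\frac{1}{\frac{H}{t{\left(\frac{-140 - 139}{143 + 32} \right)}} + m} = \frac{1}{15683 \frac{1}{\frac{1}{238}} + 6363} = \frac{1}{15683 \cdot 238 + 6363} = \frac{1}{3732554 + 6363} = \frac{1}{3738917}$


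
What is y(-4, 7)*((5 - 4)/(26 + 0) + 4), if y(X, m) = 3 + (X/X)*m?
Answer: 525/13 ≈ 40.385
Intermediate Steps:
y(X, m) = 3 + m (y(X, m) = 3 + 1*m = 3 + m)
y(-4, 7)*((5 - 4)/(26 + 0) + 4) = (3 + 7)*((5 - 4)/(26 + 0) + 4) = 10*(1/26 + 4) = 10*(105/26) = 525/13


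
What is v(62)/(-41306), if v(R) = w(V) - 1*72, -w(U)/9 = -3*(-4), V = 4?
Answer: 90/20653 ≈ 0.0043577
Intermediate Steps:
w(U) = -108 (w(U) = -(-27)*(-4) = -9*12 = -108)
v(R) = -180 (v(R) = -108 - 1*72 = -108 - 72 = -180)
v(62)/(-41306) = -180/(-41306) = -180*(-1/41306) = 90/20653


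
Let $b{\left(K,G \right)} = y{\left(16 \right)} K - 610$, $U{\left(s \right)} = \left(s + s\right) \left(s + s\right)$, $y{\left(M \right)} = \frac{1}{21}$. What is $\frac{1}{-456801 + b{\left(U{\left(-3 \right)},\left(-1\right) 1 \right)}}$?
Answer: $- \frac{7}{3201865} \approx -2.1862 \cdot 10^{-6}$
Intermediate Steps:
$y{\left(M \right)} = \frac{1}{21}$
$U{\left(s \right)} = 4 s^{2}$ ($U{\left(s \right)} = 2 s 2 s = 4 s^{2}$)
$b{\left(K,G \right)} = -610 + \frac{K}{21}$ ($b{\left(K,G \right)} = \frac{K}{21} - 610 = -610 + \frac{K}{21}$)
$\frac{1}{-456801 + b{\left(U{\left(-3 \right)},\left(-1\right) 1 \right)}} = \frac{1}{-456801 - \left(610 - \frac{4 \left(-3\right)^{2}}{21}\right)} = \frac{1}{-456801 - \left(610 - \frac{4 \cdot 9}{21}\right)} = \frac{1}{-456801 + \left(-610 + \frac{1}{21} \cdot 36\right)} = \frac{1}{-456801 + \left(-610 + \frac{12}{7}\right)} = \frac{1}{-456801 - \frac{4258}{7}} = \frac{1}{- \frac{3201865}{7}} = - \frac{7}{3201865}$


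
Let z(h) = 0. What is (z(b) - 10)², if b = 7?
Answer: 100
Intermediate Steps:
(z(b) - 10)² = (0 - 10)² = (-10)² = 100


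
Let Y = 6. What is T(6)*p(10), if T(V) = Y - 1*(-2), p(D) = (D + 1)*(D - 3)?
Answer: 616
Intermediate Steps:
p(D) = (1 + D)*(-3 + D)
T(V) = 8 (T(V) = 6 - 1*(-2) = 6 + 2 = 8)
T(6)*p(10) = 8*(-3 + 10² - 2*10) = 8*(-3 + 100 - 20) = 8*77 = 616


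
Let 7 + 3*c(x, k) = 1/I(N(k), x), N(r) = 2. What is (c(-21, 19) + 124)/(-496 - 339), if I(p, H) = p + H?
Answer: -6934/47595 ≈ -0.14569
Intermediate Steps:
I(p, H) = H + p
c(x, k) = -7/3 + 1/(3*(2 + x)) (c(x, k) = -7/3 + 1/(3*(x + 2)) = -7/3 + 1/(3*(2 + x)))
(c(-21, 19) + 124)/(-496 - 339) = ((-13 - 7*(-21))/(3*(2 - 21)) + 124)/(-496 - 339) = ((⅓)*(-13 + 147)/(-19) + 124)/(-835) = ((⅓)*(-1/19)*134 + 124)*(-1/835) = (-134/57 + 124)*(-1/835) = (6934/57)*(-1/835) = -6934/47595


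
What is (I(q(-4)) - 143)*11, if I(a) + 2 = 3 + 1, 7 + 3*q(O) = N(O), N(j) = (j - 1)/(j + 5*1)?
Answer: -1551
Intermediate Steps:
N(j) = (-1 + j)/(5 + j) (N(j) = (-1 + j)/(j + 5) = (-1 + j)/(5 + j))
q(O) = -7/3 + (-1 + O)/(3*(5 + O)) (q(O) = -7/3 + ((-1 + O)/(5 + O))/3 = -7/3 + (-1 + O)/(3*(5 + O)))
I(a) = 2 (I(a) = -2 + (3 + 1) = -2 + 4 = 2)
(I(q(-4)) - 143)*11 = (2 - 143)*11 = -141*11 = -1551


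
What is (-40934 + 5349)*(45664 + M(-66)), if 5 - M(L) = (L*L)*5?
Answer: -850090065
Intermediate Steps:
M(L) = 5 - 5*L**2 (M(L) = 5 - L*L*5 = 5 - L**2*5 = 5 - 5*L**2)
(-40934 + 5349)*(45664 + M(-66)) = (-40934 + 5349)*(45664 + (5 - 5*(-66)**2)) = -35585*(45664 + (5 - 5*4356)) = -35585*(45664 + (5 - 21780)) = -35585*(45664 - 21775) = -35585*23889 = -850090065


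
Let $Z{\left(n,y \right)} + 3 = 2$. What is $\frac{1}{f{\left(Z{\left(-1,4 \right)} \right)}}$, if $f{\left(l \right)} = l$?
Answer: $-1$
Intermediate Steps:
$Z{\left(n,y \right)} = -1$ ($Z{\left(n,y \right)} = -3 + 2 = -1$)
$\frac{1}{f{\left(Z{\left(-1,4 \right)} \right)}} = \frac{1}{-1} = -1$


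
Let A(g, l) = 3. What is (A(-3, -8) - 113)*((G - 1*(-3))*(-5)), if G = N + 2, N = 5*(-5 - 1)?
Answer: -13750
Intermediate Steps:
N = -30 (N = 5*(-6) = -30)
G = -28 (G = -30 + 2 = -28)
(A(-3, -8) - 113)*((G - 1*(-3))*(-5)) = (3 - 113)*((-28 - 1*(-3))*(-5)) = -110*(-28 + 3)*(-5) = -(-2750)*(-5) = -110*125 = -13750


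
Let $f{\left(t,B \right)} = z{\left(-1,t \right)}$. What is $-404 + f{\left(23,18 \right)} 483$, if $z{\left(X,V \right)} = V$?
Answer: $10705$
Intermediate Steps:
$f{\left(t,B \right)} = t$
$-404 + f{\left(23,18 \right)} 483 = -404 + 23 \cdot 483 = -404 + 11109 = 10705$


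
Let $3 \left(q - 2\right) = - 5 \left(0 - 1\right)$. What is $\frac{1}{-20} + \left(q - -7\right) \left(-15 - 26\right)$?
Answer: $- \frac{26243}{60} \approx -437.38$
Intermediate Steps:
$q = \frac{11}{3}$ ($q = 2 + \frac{\left(-5\right) \left(0 - 1\right)}{3} = 2 + \frac{\left(-5\right) \left(-1\right)}{3} = 2 + \frac{1}{3} \cdot 5 = 2 + \frac{5}{3} = \frac{11}{3} \approx 3.6667$)
$\frac{1}{-20} + \left(q - -7\right) \left(-15 - 26\right) = \frac{1}{-20} + \left(\frac{11}{3} - -7\right) \left(-15 - 26\right) = - \frac{1}{20} + \left(\frac{11}{3} + 7\right) \left(-15 - 26\right) = - \frac{1}{20} + \frac{32}{3} \left(-41\right) = - \frac{1}{20} - \frac{1312}{3} = - \frac{26243}{60}$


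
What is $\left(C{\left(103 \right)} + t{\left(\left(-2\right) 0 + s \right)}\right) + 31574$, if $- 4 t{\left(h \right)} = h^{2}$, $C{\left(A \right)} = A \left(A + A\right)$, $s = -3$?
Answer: $\frac{211159}{4} \approx 52790.0$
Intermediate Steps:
$C{\left(A \right)} = 2 A^{2}$ ($C{\left(A \right)} = A 2 A = 2 A^{2}$)
$t{\left(h \right)} = - \frac{h^{2}}{4}$
$\left(C{\left(103 \right)} + t{\left(\left(-2\right) 0 + s \right)}\right) + 31574 = \left(2 \cdot 103^{2} - \frac{\left(\left(-2\right) 0 - 3\right)^{2}}{4}\right) + 31574 = \left(2 \cdot 10609 - \frac{\left(0 - 3\right)^{2}}{4}\right) + 31574 = \left(21218 - \frac{\left(-3\right)^{2}}{4}\right) + 31574 = \left(21218 - \frac{9}{4}\right) + 31574 = \frac{84863}{4} + 31574 = \frac{211159}{4}$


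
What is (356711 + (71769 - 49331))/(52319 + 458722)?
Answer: 126383/170347 ≈ 0.74191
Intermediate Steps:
(356711 + (71769 - 49331))/(52319 + 458722) = (356711 + 22438)/511041 = 379149*(1/511041) = 126383/170347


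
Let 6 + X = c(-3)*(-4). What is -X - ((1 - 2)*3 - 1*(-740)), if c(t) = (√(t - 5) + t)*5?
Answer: -791 + 40*I*√2 ≈ -791.0 + 56.569*I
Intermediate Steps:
c(t) = 5*t + 5*√(-5 + t) (c(t) = (√(-5 + t) + t)*5 = (t + √(-5 + t))*5 = 5*t + 5*√(-5 + t))
X = 54 - 40*I*√2 (X = -6 + (5*(-3) + 5*√(-5 - 3))*(-4) = -6 + (-15 + 5*√(-8))*(-4) = -6 + (-15 + 5*(2*I*√2))*(-4) = -6 + (-15 + 10*I*√2)*(-4) = -6 + (60 - 40*I*√2) = 54 - 40*I*√2 ≈ 54.0 - 56.569*I)
-X - ((1 - 2)*3 - 1*(-740)) = -(54 - 40*I*√2) - ((1 - 2)*3 - 1*(-740)) = (-54 + 40*I*√2) - (-1*3 + 740) = (-54 + 40*I*√2) - (-3 + 740) = (-54 + 40*I*√2) - 1*737 = (-54 + 40*I*√2) - 737 = -791 + 40*I*√2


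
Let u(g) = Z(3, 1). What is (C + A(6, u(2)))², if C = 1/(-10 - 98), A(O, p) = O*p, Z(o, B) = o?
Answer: 3775249/11664 ≈ 323.67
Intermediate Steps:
u(g) = 3
C = -1/108 (C = 1/(-108) = -1/108 ≈ -0.0092593)
(C + A(6, u(2)))² = (-1/108 + 6*3)² = (-1/108 + 18)² = (1943/108)² = 3775249/11664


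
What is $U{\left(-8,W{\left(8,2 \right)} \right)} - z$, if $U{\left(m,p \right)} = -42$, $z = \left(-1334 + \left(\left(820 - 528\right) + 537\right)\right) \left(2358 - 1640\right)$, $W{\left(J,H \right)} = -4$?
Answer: $362548$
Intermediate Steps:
$z = -362590$ ($z = \left(-1334 + \left(292 + 537\right)\right) 718 = \left(-1334 + 829\right) 718 = \left(-505\right) 718 = -362590$)
$U{\left(-8,W{\left(8,2 \right)} \right)} - z = -42 - -362590 = -42 + 362590 = 362548$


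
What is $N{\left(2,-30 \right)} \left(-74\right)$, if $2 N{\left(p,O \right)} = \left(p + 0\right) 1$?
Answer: $-74$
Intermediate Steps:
$N{\left(p,O \right)} = \frac{p}{2}$ ($N{\left(p,O \right)} = \frac{\left(p + 0\right) 1}{2} = \frac{p 1}{2} = \frac{p}{2}$)
$N{\left(2,-30 \right)} \left(-74\right) = \frac{1}{2} \cdot 2 \left(-74\right) = 1 \left(-74\right) = -74$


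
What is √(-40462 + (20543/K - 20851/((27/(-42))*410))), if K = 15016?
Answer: I*√860956973192290010/4617420 ≈ 200.95*I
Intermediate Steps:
√(-40462 + (20543/K - 20851/((27/(-42))*410))) = √(-40462 + (20543/15016 - 20851/((27/(-42))*410))) = √(-40462 + (20543*(1/15016) - 20851/((27*(-1/42))*410))) = √(-40462 + (20543/15016 - 20851/((-9/14*410)))) = √(-40462 + (20543/15016 - 20851/(-1845/7))) = √(-40462 + (20543/15016 - 20851*(-7/1845))) = √(-40462 + (20543/15016 + 145957/1845)) = √(-40462 + 2229592147/27704520) = √(-1118750696093/27704520) = I*√860956973192290010/4617420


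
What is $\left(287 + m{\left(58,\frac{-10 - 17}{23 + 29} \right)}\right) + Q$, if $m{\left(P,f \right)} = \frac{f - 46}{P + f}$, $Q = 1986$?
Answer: $\frac{6791578}{2989} \approx 2272.2$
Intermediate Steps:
$m{\left(P,f \right)} = \frac{-46 + f}{P + f}$
$\left(287 + m{\left(58,\frac{-10 - 17}{23 + 29} \right)}\right) + Q = \left(287 + \frac{-46 + \frac{-10 - 17}{23 + 29}}{58 + \frac{-10 - 17}{23 + 29}}\right) + 1986 = \left(287 + \frac{-46 - \frac{27}{52}}{58 - \frac{27}{52}}\right) + 1986 = \left(287 + \frac{1}{\frac{2989}{52}} \left(- \frac{2419}{52}\right)\right) + 1986 = \left(287 + \frac{52}{2989} \left(- \frac{2419}{52}\right)\right) + 1986 = \left(287 - \frac{2419}{2989}\right) + 1986 = \frac{855424}{2989} + 1986 = \frac{6791578}{2989}$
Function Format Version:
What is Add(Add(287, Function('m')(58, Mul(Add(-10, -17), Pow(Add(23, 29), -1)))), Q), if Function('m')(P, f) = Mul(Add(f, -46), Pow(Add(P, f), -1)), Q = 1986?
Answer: Rational(6791578, 2989) ≈ 2272.2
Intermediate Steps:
Function('m')(P, f) = Mul(Pow(Add(P, f), -1), Add(-46, f)) (Function('m')(P, f) = Mul(Add(-46, f), Pow(Add(P, f), -1)) = Mul(Pow(Add(P, f), -1), Add(-46, f)))
Add(Add(287, Function('m')(58, Mul(Add(-10, -17), Pow(Add(23, 29), -1)))), Q) = Add(Add(287, Mul(Pow(Add(58, Mul(Add(-10, -17), Pow(Add(23, 29), -1))), -1), Add(-46, Mul(Add(-10, -17), Pow(Add(23, 29), -1))))), 1986) = Add(Add(287, Mul(Pow(Add(58, Mul(-27, Pow(52, -1))), -1), Add(-46, Mul(-27, Pow(52, -1))))), 1986) = Add(Add(287, Mul(Pow(Add(58, Mul(-27, Rational(1, 52))), -1), Add(-46, Mul(-27, Rational(1, 52))))), 1986) = Add(Add(287, Mul(Pow(Add(58, Rational(-27, 52)), -1), Add(-46, Rational(-27, 52)))), 1986) = Add(Add(287, Mul(Pow(Rational(2989, 52), -1), Rational(-2419, 52))), 1986) = Add(Add(287, Mul(Rational(52, 2989), Rational(-2419, 52))), 1986) = Add(Add(287, Rational(-2419, 2989)), 1986) = Add(Rational(855424, 2989), 1986) = Rational(6791578, 2989)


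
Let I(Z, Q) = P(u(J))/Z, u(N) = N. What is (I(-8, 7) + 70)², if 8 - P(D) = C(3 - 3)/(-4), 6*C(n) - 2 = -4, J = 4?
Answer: 43890625/9216 ≈ 4762.4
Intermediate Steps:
C(n) = -⅓ (C(n) = ⅓ + (⅙)*(-4) = ⅓ - ⅔ = -⅓)
P(D) = 95/12 (P(D) = 8 - (-1)/(3*(-4)) = 8 - (-1)*(-1)/(3*4) = 8 - 1*1/12 = 8 - 1/12 = 95/12)
I(Z, Q) = 95/(12*Z)
(I(-8, 7) + 70)² = ((95/12)/(-8) + 70)² = ((95/12)*(-⅛) + 70)² = (-95/96 + 70)² = (6625/96)² = 43890625/9216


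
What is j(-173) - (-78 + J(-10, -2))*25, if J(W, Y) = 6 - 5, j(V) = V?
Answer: 1752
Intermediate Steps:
J(W, Y) = 1
j(-173) - (-78 + J(-10, -2))*25 = -173 - (-78 + 1)*25 = -173 - (-77)*25 = -173 - 1*(-1925) = -173 + 1925 = 1752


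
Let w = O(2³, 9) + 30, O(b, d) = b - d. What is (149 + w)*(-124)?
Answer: -22072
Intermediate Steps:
w = 29 (w = (2³ - 1*9) + 30 = (8 - 9) + 30 = -1 + 30 = 29)
(149 + w)*(-124) = (149 + 29)*(-124) = 178*(-124) = -22072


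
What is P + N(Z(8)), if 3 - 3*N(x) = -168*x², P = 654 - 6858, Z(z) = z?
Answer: -2619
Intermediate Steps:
P = -6204
N(x) = 1 + 56*x² (N(x) = 1 - (-56)*x² = 1 + 56*x²)
P + N(Z(8)) = -6204 + (1 + 56*8²) = -6204 + (1 + 56*64) = -6204 + (1 + 3584) = -6204 + 3585 = -2619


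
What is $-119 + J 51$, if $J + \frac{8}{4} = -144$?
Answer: $-7565$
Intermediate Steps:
$J = -146$ ($J = -2 - 144 = -146$)
$-119 + J 51 = -119 - 7446 = -7565$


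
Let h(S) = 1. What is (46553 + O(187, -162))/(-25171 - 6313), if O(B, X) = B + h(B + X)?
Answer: -46741/31484 ≈ -1.4846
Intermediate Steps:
O(B, X) = 1 + B (O(B, X) = B + 1 = 1 + B)
(46553 + O(187, -162))/(-25171 - 6313) = (46553 + (1 + 187))/(-25171 - 6313) = (46553 + 188)/(-31484) = 46741*(-1/31484) = -46741/31484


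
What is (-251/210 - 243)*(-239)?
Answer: 12256159/210 ≈ 58363.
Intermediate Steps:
(-251/210 - 243)*(-239) = -51281/210*(-239) = 12256159/210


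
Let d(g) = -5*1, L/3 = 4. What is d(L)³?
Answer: -125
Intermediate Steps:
L = 12 (L = 3*4 = 12)
d(g) = -5
d(L)³ = (-5)³ = -125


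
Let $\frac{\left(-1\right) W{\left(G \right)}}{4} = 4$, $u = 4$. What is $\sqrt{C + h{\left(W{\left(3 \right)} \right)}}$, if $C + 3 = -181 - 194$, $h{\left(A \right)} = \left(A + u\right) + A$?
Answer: $i \sqrt{406} \approx 20.149 i$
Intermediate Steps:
$W{\left(G \right)} = -16$ ($W{\left(G \right)} = \left(-4\right) 4 = -16$)
$h{\left(A \right)} = 4 + 2 A$ ($h{\left(A \right)} = \left(A + 4\right) + A = \left(4 + A\right) + A = 4 + 2 A$)
$C = -378$ ($C = -3 - 375 = -378$)
$\sqrt{C + h{\left(W{\left(3 \right)} \right)}} = \sqrt{-378 + \left(4 + 2 \left(-16\right)\right)} = \sqrt{-378 + \left(4 - 32\right)} = \sqrt{-378 - 28} = \sqrt{-406} = i \sqrt{406}$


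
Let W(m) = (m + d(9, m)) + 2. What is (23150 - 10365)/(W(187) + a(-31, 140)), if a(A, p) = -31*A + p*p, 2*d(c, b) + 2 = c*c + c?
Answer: 12785/20794 ≈ 0.61484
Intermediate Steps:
d(c, b) = -1 + c/2 + c**2/2 (d(c, b) = -1 + (c*c + c)/2 = -1 + (c**2 + c)/2 = -1 + (c + c**2)/2 = -1 + (c/2 + c**2/2) = -1 + c/2 + c**2/2)
a(A, p) = p**2 - 31*A (a(A, p) = -31*A + p**2 = p**2 - 31*A)
W(m) = 46 + m (W(m) = (m + (-1 + (1/2)*9 + (1/2)*9**2)) + 2 = (m + (-1 + 9/2 + (1/2)*81)) + 2 = (m + (-1 + 9/2 + 81/2)) + 2 = (m + 44) + 2 = (44 + m) + 2 = 46 + m)
(23150 - 10365)/(W(187) + a(-31, 140)) = (23150 - 10365)/((46 + 187) + (140**2 - 31*(-31))) = 12785/(233 + (19600 + 961)) = 12785/(233 + 20561) = 12785/20794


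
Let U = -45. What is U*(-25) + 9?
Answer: 1134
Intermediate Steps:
U*(-25) + 9 = -45*(-25) + 9 = 1125 + 9 = 1134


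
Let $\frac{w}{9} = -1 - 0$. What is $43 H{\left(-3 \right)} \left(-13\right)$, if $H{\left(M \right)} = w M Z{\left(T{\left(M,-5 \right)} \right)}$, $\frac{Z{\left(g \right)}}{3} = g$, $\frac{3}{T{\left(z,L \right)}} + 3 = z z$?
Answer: $- \frac{45279}{2} \approx -22640.0$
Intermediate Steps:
$T{\left(z,L \right)} = \frac{3}{-3 + z^{2}}$ ($T{\left(z,L \right)} = \frac{3}{-3 + z z} = \frac{3}{-3 + z^{2}}$)
$Z{\left(g \right)} = 3 g$
$w = -9$ ($w = 9 \left(-1 - 0\right) = 9 \left(-1 + 0\right) = 9 \left(-1\right) = -9$)
$H{\left(M \right)} = - \frac{81 M}{-3 + M^{2}}$ ($H{\left(M \right)} = - 9 M 3 \frac{3}{-3 + M^{2}} = - 9 M \frac{9}{-3 + M^{2}} = - \frac{81 M}{-3 + M^{2}}$)
$43 H{\left(-3 \right)} \left(-13\right) = 43 \left(\left(-81\right) \left(-3\right) \frac{1}{-3 + \left(-3\right)^{2}}\right) \left(-13\right) = 43 \left(\left(-81\right) \left(-3\right) \frac{1}{-3 + 9}\right) \left(-13\right) = 43 \left(\left(-81\right) \left(-3\right) \frac{1}{6}\right) \left(-13\right) = 43 \cdot \frac{81}{2} \left(-13\right) = \frac{3483}{2} \left(-13\right) = - \frac{45279}{2}$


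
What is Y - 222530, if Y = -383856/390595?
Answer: -86919489206/390595 ≈ -2.2253e+5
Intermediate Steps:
Y = -383856/390595 (Y = -383856*1/390595 = -383856/390595 ≈ -0.98275)
Y - 222530 = -383856/390595 - 222530 = -86919489206/390595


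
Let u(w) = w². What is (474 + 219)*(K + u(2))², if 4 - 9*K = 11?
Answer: 64757/9 ≈ 7195.2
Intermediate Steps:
K = -7/9 (K = 4/9 - ⅑*11 = 4/9 - 11/9 = -7/9 ≈ -0.77778)
(474 + 219)*(K + u(2))² = (474 + 219)*(-7/9 + 2²)² = 693*(-7/9 + 4)² = 693*(29/9)² = 693*(841/81) = 64757/9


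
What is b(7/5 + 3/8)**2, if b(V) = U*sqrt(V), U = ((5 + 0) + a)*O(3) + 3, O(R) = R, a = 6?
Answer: 11502/5 ≈ 2300.4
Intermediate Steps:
U = 36 (U = ((5 + 0) + 6)*3 + 3 = (5 + 6)*3 + 3 = 11*3 + 3 = 33 + 3 = 36)
b(V) = 36*sqrt(V)
b(7/5 + 3/8)**2 = (36*sqrt(7/5 + 3/8))**2 = (36*sqrt(71/40))**2 = (36*(sqrt(710)/20))**2 = (9*sqrt(710)/5)**2 = 11502/5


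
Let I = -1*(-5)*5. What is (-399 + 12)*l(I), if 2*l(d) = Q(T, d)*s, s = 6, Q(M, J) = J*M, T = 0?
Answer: 0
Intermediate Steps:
I = 25 (I = 5*5 = 25)
l(d) = 0 (l(d) = ((d*0)*6)/2 = (0*6)/2 = (½)*0 = 0)
(-399 + 12)*l(I) = (-399 + 12)*0 = -387*0 = 0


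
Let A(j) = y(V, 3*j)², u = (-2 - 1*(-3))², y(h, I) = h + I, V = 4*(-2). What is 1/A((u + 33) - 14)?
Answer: 1/2704 ≈ 0.00036982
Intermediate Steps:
V = -8
y(h, I) = I + h
u = 1 (u = (-2 + 3)² = 1² = 1)
A(j) = (-8 + 3*j)² (A(j) = (3*j - 8)² = (-8 + 3*j)²)
1/A((u + 33) - 14) = 1/((-8 + 3*((1 + 33) - 14))²) = 1/((-8 + 3*(34 - 14))²) = 1/((-8 + 3*20)²) = 1/((-8 + 60)²) = 1/(52²) = 1/2704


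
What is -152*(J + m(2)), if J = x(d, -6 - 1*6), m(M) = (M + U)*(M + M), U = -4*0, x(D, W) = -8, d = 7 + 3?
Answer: 0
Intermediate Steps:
d = 10
U = 0
m(M) = 2*M² (m(M) = (M + 0)*(M + M) = M*(2*M) = 2*M²)
J = -8
-152*(J + m(2)) = -152*(-8 + 2*2²) = -152*(-8 + 2*4) = -152*(-8 + 8) = -152*0 = 0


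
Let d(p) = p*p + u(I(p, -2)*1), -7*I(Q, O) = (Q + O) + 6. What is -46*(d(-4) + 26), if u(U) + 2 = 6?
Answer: -2116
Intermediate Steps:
I(Q, O) = -6/7 - O/7 - Q/7 (I(Q, O) = -((Q + O) + 6)/7 = -((O + Q) + 6)/7 = -(6 + O + Q)/7 = -6/7 - O/7 - Q/7)
u(U) = 4 (u(U) = -2 + 6 = 4)
d(p) = 4 + p² (d(p) = p*p + 4 = p² + 4 = 4 + p²)
-46*(d(-4) + 26) = -46*((4 + (-4)²) + 26) = -46*((4 + 16) + 26) = -46*(20 + 26) = -46*46 = -2116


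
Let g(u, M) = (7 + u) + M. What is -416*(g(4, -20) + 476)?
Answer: -194272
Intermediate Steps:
g(u, M) = 7 + M + u
-416*(g(4, -20) + 476) = -416*((7 - 20 + 4) + 476) = -416*(-9 + 476) = -416*467 = -194272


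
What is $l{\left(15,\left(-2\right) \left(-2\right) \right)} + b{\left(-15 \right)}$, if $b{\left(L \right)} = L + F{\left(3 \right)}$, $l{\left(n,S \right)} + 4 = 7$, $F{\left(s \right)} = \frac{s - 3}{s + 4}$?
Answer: $-12$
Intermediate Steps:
$F{\left(s \right)} = \frac{-3 + s}{4 + s}$
$l{\left(n,S \right)} = 3$ ($l{\left(n,S \right)} = -4 + 7 = 3$)
$b{\left(L \right)} = L$ ($b{\left(L \right)} = L + \frac{-3 + 3}{4 + 3} = L + \frac{1}{7} \cdot 0 = L + 0 = L$)
$l{\left(15,\left(-2\right) \left(-2\right) \right)} + b{\left(-15 \right)} = 3 - 15 = -12$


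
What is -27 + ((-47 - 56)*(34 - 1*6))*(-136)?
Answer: 392197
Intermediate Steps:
-27 + ((-47 - 56)*(34 - 1*6))*(-136) = -27 - 103*(34 - 6)*(-136) = -27 - 103*28*(-136) = -27 - 2884*(-136) = -27 + 392224 = 392197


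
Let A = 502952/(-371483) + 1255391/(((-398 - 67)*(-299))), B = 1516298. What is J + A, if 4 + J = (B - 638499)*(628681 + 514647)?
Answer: 51835704637232738304073/51649138905 ≈ 1.0036e+12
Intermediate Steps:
J = 1003612175068 (J = -4 + (1516298 - 638499)*(628681 + 514647) = -4 + 877799*1143328 = -4 + 1003612175072 = 1003612175068)
A = 396428483533/51649138905 (A = 502952*(-1/371483) + 1255391/((-465*(-299))) = -502952/371483 + 1255391/139035 = 396428483533/51649138905 ≈ 7.6754)
J + A = 1003612175068 + 396428483533/51649138905 = 51835704637232738304073/51649138905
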